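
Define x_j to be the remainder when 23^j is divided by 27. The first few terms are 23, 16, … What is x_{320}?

We have x_1 = 23, x_2 = 16, x_3 = 17, x_4 = 13, x_5 = 2, x_6 = 19, x_7 = 5, x_8 = 7, x_9 = 26, x_{10} = 4, x_{11} = 11, x_{12} = 10, x_{13} = 14, x_{14} = 25, x_{15} = 8, x_{16} = 22, x_{17} = 20, x_{18} = 1, x_{19} = 23.
Since x_{19} = x_1 = 23, the sequence is periodic with period 18.
So x_{320} = x_{1 + ((320-1) mod 18)} = x_{14} = 25.

25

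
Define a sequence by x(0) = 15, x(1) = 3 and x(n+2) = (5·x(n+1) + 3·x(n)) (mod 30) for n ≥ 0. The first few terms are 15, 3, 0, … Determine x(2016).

15

Listing terms: x(0) = 15; x(1) = 3; x(2) = 0; x(3) = 9; x(4) = 15; x(5) = 12; x(6) = 15; x(7) = 21; x(8) = 0; x(9) = 3; x(10) = 15; x(11) = 24; x(12) = 15; x(13) = 27; x(14) = 0; x(15) = 21; x(16) = 15; x(17) = 18; x(18) = 15; x(19) = 9; x(20) = 0; x(21) = 27; x(22) = 15; x(23) = 6; x(24) = 15; x(25) = 3.
Since (x(24), x(25)) = (x(0), x(1)) = (15, 3) (two consecutive terms determine the rest), the sequence is periodic with period 24.
(2016 - 0) mod 24 = 0, so x(2016) = x(0) = 15.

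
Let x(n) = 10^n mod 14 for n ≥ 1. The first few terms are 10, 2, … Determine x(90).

8

Listing terms: x(1) = 10,  x(2) = 2,  x(3) = 6,  x(4) = 4,  x(5) = 12,  x(6) = 8,  x(7) = 10.
Since x(7) = x(1) = 10, the sequence is periodic with period 6.
(90 - 1) mod 6 = 5, so x(90) = x(6) = 8.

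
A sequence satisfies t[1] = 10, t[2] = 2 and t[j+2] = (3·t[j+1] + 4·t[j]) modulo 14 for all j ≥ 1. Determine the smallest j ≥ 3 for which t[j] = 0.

6

We have t[1] = 10, t[2] = 2, t[3] = 4, t[4] = 6, t[5] = 6, t[6] = 0, t[7] = 10, t[8] = 2.
The sequence repeats with period 6.
The value 0 first appears (with j ≥ 3) at t[6].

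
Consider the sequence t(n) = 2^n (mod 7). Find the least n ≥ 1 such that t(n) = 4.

t(0) = 1; t(1) = 2; t(2) = 4; t(3) = 1.
The sequence repeats with period 3.
The value 4 first appears (with n ≥ 1) at t(2).

2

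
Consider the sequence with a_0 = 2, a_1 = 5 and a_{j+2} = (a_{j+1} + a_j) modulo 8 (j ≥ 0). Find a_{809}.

a_0 = 2, a_1 = 5, a_2 = 7, a_3 = 4, a_4 = 3, a_5 = 7, a_6 = 2, a_7 = 1, a_8 = 3, a_9 = 4, a_{10} = 7, a_{11} = 3, a_{12} = 2, a_{13} = 5.
The sequence repeats with period 12.
(809 - 0) mod 12 = 5, so a_{809} = a_5 = 7.

7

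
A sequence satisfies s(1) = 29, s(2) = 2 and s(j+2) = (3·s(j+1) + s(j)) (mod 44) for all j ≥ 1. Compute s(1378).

Listing terms: s(1) = 29,  s(2) = 2,  s(3) = 35,  s(4) = 19,  s(5) = 4,  s(6) = 31,  s(7) = 9,  s(8) = 14,  s(9) = 7,  s(10) = 35,  s(11) = 24,  s(12) = 19,  s(13) = 37,  s(14) = 42,  s(15) = 31,  s(16) = 3,  s(17) = 40,  s(18) = 35,  s(19) = 13,  s(20) = 30,  s(21) = 15,  s(22) = 31,  s(23) = 20,  s(24) = 3,  s(25) = 29,  s(26) = 2.
Since (s(25), s(26)) = (s(1), s(2)) = (29, 2) (two consecutive terms determine the rest), the sequence is periodic with period 24.
(1378 - 1) mod 24 = 9, so s(1378) = s(10) = 35.

35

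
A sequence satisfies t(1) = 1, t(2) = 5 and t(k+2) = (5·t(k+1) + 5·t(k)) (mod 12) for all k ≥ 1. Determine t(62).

5

We have t(1) = 1, t(2) = 5, t(3) = 6, t(4) = 7, t(5) = 5, t(6) = 0, t(7) = 1, t(8) = 5.
The sequence repeats with period 6.
(62 - 1) mod 6 = 1, so t(62) = t(2) = 5.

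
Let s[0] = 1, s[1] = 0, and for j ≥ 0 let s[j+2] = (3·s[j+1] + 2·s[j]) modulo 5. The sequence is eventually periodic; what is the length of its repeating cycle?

24

s[0] = 1,  s[1] = 0,  s[2] = 2,  s[3] = 1,  s[4] = 2,  s[5] = 3,  s[6] = 3,  s[7] = 0,  s[8] = 1,  s[9] = 3,  s[10] = 1,  s[11] = 4,  s[12] = 4,  s[13] = 0,  s[14] = 3,  s[15] = 4,  s[16] = 3,  s[17] = 2,  s[18] = 2,  s[19] = 0,  s[20] = 4,  s[21] = 2,  s[22] = 4,  s[23] = 1,  s[24] = 1,  s[25] = 0.
Since (s[24], s[25]) = (s[0], s[1]) = (1, 0) (two consecutive terms determine the rest), the sequence is periodic with period 24.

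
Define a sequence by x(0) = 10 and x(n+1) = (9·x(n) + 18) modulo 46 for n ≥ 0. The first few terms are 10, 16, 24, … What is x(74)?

42

Computing terms: x(0) = 10, x(1) = 16, x(2) = 24, x(3) = 4, x(4) = 8, x(5) = 44, x(6) = 0, x(7) = 18, x(8) = 42, x(9) = 28, x(10) = 40, x(11) = 10.
Since x(11) = x(0) = 10, the sequence is periodic with period 11.
(74 - 0) mod 11 = 8, so x(74) = x(8) = 42.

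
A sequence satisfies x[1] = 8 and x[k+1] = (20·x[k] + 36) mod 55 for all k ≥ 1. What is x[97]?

31

x[1] = 8,  x[2] = 31,  x[3] = 51,  x[4] = 11,  x[5] = 36,  x[6] = 41,  x[7] = 31.
Since x[7] = x[2] = 31, the sequence is eventually periodic: after a pre-period of length 1 it cycles with period 5.
For k ≥ 2, x[k] depends only on (k - 2) mod 5. (97 - 2) mod 5 = 0, so x[97] = x[2] = 31.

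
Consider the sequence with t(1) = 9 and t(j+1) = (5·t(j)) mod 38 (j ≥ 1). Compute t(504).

17

Computing terms: t(1) = 9, t(2) = 7, t(3) = 35, t(4) = 23, t(5) = 1, t(6) = 5, t(7) = 25, t(8) = 11, t(9) = 17, t(10) = 9.
Since t(10) = t(1) = 9, the sequence is periodic with period 9.
(504 - 1) mod 9 = 8, so t(504) = t(9) = 17.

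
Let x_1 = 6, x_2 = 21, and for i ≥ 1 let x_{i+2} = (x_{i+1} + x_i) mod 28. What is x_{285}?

23

x_1 = 6,  x_2 = 21,  x_3 = 27,  x_4 = 20,  x_5 = 19,  x_6 = 11,  x_7 = 2,  x_8 = 13,  x_9 = 15,  x_{10} = 0,  x_{11} = 15,  x_{12} = 15,  x_{13} = 2,  x_{14} = 17,  x_{15} = 19,  x_{16} = 8,  x_{17} = 27,  x_{18} = 7,  x_{19} = 6,  x_{20} = 13,  x_{21} = 19,  x_{22} = 4,  x_{23} = 23,  x_{24} = 27,  x_{25} = 22,  x_{26} = 21,  x_{27} = 15,  x_{28} = 8,  x_{29} = 23,  x_{30} = 3,  x_{31} = 26,  x_{32} = 1,  x_{33} = 27,  x_{34} = 0,  x_{35} = 27,  x_{36} = 27,  x_{37} = 26,  x_{38} = 25,  x_{39} = 23,  x_{40} = 20,  x_{41} = 15,  x_{42} = 7,  x_{43} = 22,  x_{44} = 1,  x_{45} = 23,  x_{46} = 24,  x_{47} = 19,  x_{48} = 15,  x_{49} = 6,  x_{50} = 21.
Since (x_{49}, x_{50}) = (x_1, x_2) = (6, 21) (two consecutive terms determine the rest), the sequence is periodic with period 48.
(285 - 1) mod 48 = 44, so x_{285} = x_{45} = 23.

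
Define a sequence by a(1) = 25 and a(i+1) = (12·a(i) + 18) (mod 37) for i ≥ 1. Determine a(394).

36

Listing terms: a(1) = 25,  a(2) = 22,  a(3) = 23,  a(4) = 35,  a(5) = 31,  a(6) = 20,  a(7) = 36,  a(8) = 6,  a(9) = 16,  a(10) = 25.
The sequence repeats with period 9.
(394 - 1) mod 9 = 6, so a(394) = a(7) = 36.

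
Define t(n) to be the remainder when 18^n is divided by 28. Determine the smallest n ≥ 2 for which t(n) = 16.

2

t(1) = 18,  t(2) = 16,  t(3) = 8,  t(4) = 4,  t(5) = 16.
Since t(5) = t(2) = 16, the sequence is eventually periodic: after a pre-period of length 1 it cycles with period 3.
The value 16 first appears (with n ≥ 2) at t(2).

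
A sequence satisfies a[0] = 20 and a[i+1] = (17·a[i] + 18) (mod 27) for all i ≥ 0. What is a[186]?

a[0] = 20, a[1] = 7, a[2] = 2, a[3] = 25, a[4] = 11, a[5] = 16, a[6] = 20.
Since a[6] = a[0] = 20, the sequence is periodic with period 6.
So a[186] = a[0 + ((186-0) mod 6)] = a[0] = 20.

20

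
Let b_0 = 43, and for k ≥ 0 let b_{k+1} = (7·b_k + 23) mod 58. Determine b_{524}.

b_0 = 43; b_1 = 34; b_2 = 29; b_3 = 52; b_4 = 39; b_5 = 6; b_6 = 7; b_7 = 14; b_8 = 5; b_9 = 0; b_{10} = 23; b_{11} = 10; b_{12} = 35; b_{13} = 36; b_{14} = 43.
Since b_{14} = b_0 = 43, the sequence is periodic with period 14.
(524 - 0) mod 14 = 6, so b_{524} = b_6 = 7.

7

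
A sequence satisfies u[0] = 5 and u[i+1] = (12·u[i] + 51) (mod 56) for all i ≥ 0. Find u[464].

39

We have u[0] = 5, u[1] = 55, u[2] = 39, u[3] = 15, u[4] = 7, u[5] = 23, u[6] = 47, u[7] = 55.
Since u[7] = u[1] = 55, the sequence is eventually periodic: after a pre-period of length 1 it cycles with period 6.
For i ≥ 1, u[i] depends only on (i - 1) mod 6. (464 - 1) mod 6 = 1, so u[464] = u[2] = 39.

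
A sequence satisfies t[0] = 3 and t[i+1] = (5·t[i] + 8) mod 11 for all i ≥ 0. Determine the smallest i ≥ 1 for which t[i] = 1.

1

t[0] = 3,  t[1] = 1,  t[2] = 2,  t[3] = 7,  t[4] = 10,  t[5] = 3.
Since t[5] = t[0] = 3, the sequence is periodic with period 5.
The value 1 first appears (with i ≥ 1) at t[1].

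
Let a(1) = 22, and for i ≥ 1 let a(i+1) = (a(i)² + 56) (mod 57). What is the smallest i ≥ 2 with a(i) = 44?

Listing terms: a(1) = 22,  a(2) = 27,  a(3) = 44,  a(4) = 54,  a(5) = 8,  a(6) = 6,  a(7) = 35,  a(8) = 27.
Since a(8) = a(2) = 27, the sequence is eventually periodic: after a pre-period of length 1 it cycles with period 6.
The value 44 first appears (with i ≥ 2) at a(3).

3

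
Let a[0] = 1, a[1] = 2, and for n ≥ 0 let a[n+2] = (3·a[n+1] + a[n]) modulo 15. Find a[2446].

Computing terms: a[0] = 1,  a[1] = 2,  a[2] = 7,  a[3] = 8,  a[4] = 1,  a[5] = 11,  a[6] = 4,  a[7] = 8,  a[8] = 13,  a[9] = 2,  a[10] = 4,  a[11] = 14,  a[12] = 1,  a[13] = 2.
The sequence repeats with period 12.
(2446 - 0) mod 12 = 10, so a[2446] = a[10] = 4.

4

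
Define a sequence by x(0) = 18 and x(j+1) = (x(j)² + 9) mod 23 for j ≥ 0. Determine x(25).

22

Computing terms: x(0) = 18; x(1) = 11; x(2) = 15; x(3) = 4; x(4) = 2; x(5) = 13; x(6) = 17; x(7) = 22; x(8) = 10; x(9) = 17.
Since x(9) = x(6) = 17, the sequence is eventually periodic: after a pre-period of length 6 it cycles with period 3.
For j ≥ 6, x(j) depends only on (j - 6) mod 3. (25 - 6) mod 3 = 1, so x(25) = x(7) = 22.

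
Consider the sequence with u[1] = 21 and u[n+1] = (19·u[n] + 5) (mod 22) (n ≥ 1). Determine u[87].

11

We have u[1] = 21; u[2] = 8; u[3] = 3; u[4] = 18; u[5] = 17; u[6] = 20; u[7] = 11; u[8] = 16; u[9] = 1; u[10] = 2; u[11] = 21.
The sequence repeats with period 10.
So u[87] = u[1 + ((87-1) mod 10)] = u[7] = 11.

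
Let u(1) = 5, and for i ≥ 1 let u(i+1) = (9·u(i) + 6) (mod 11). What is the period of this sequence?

Computing terms: u(1) = 5,  u(2) = 7,  u(3) = 3,  u(4) = 0,  u(5) = 6,  u(6) = 5.
Since u(6) = u(1) = 5, the sequence is periodic with period 5.

5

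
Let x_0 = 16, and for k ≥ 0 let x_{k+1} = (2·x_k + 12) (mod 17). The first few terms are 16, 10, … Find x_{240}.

16

x_0 = 16, x_1 = 10, x_2 = 15, x_3 = 8, x_4 = 11, x_5 = 0, x_6 = 12, x_7 = 2, x_8 = 16.
The sequence repeats with period 8.
So x_{240} = x_{0 + ((240-0) mod 8)} = x_0 = 16.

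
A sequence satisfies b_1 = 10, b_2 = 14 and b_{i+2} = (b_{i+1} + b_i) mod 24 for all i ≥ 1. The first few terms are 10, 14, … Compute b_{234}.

20

Computing terms: b_1 = 10, b_2 = 14, b_3 = 0, b_4 = 14, b_5 = 14, b_6 = 4, b_7 = 18, b_8 = 22, b_9 = 16, b_{10} = 14, b_{11} = 6, b_{12} = 20, b_{13} = 2, b_{14} = 22, b_{15} = 0, b_{16} = 22, b_{17} = 22, b_{18} = 20, b_{19} = 18, b_{20} = 14, b_{21} = 8, b_{22} = 22, b_{23} = 6, b_{24} = 4, b_{25} = 10, b_{26} = 14.
Since (b_{25}, b_{26}) = (b_1, b_2) = (10, 14) (two consecutive terms determine the rest), the sequence is periodic with period 24.
So b_{234} = b_{1 + ((234-1) mod 24)} = b_{18} = 20.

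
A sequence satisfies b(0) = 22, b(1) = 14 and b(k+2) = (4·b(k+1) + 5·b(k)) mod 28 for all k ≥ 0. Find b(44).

b(0) = 22; b(1) = 14; b(2) = 26; b(3) = 6; b(4) = 14; b(5) = 2; b(6) = 22; b(7) = 14.
Since (b(6), b(7)) = (b(0), b(1)) = (22, 14) (two consecutive terms determine the rest), the sequence is periodic with period 6.
(44 - 0) mod 6 = 2, so b(44) = b(2) = 26.

26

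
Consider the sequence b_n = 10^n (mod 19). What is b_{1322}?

Computing terms: b_1 = 10,  b_2 = 5,  b_3 = 12,  b_4 = 6,  b_5 = 3,  b_6 = 11,  b_7 = 15,  b_8 = 17,  b_9 = 18,  b_{10} = 9,  b_{11} = 14,  b_{12} = 7,  b_{13} = 13,  b_{14} = 16,  b_{15} = 8,  b_{16} = 4,  b_{17} = 2,  b_{18} = 1,  b_{19} = 10.
Since b_{19} = b_1 = 10, the sequence is periodic with period 18.
So b_{1322} = b_{1 + ((1322-1) mod 18)} = b_8 = 17.

17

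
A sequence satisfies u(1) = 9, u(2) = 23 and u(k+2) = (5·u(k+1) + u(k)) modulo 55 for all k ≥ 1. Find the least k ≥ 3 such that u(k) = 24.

We have u(1) = 9,  u(2) = 23,  u(3) = 14,  u(4) = 38,  u(5) = 39,  u(6) = 13,  u(7) = 49,  u(8) = 38,  u(9) = 19,  u(10) = 23,  u(11) = 24,  u(12) = 33,  u(13) = 24,  u(14) = 43,  u(15) = 19,  u(16) = 28,  u(17) = 49,  u(18) = 53,  u(19) = 39,  u(20) = 28,  u(21) = 14,  u(22) = 43,  u(23) = 9,  u(24) = 33,  u(25) = 9,  u(26) = 23.
The sequence repeats with period 24.
The value 24 first appears (with k ≥ 3) at u(11).

11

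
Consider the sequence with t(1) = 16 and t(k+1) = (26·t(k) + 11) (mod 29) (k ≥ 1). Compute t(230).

Listing terms: t(1) = 16; t(2) = 21; t(3) = 6; t(4) = 22; t(5) = 3; t(6) = 2; t(7) = 5; t(8) = 25; t(9) = 23; t(10) = 0; t(11) = 11; t(12) = 7; t(13) = 19; t(14) = 12; t(15) = 4; t(16) = 28; t(17) = 14; t(18) = 27; t(19) = 17; t(20) = 18; t(21) = 15; t(22) = 24; t(23) = 26; t(24) = 20; t(25) = 9; t(26) = 13; t(27) = 1; t(28) = 8; t(29) = 16.
The sequence repeats with period 28.
So t(230) = t(1 + ((230-1) mod 28)) = t(6) = 2.

2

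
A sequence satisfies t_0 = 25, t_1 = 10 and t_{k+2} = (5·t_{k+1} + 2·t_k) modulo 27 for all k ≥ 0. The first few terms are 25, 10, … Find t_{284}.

We have t_0 = 25,  t_1 = 10,  t_2 = 19,  t_3 = 7,  t_4 = 19,  t_5 = 1,  t_6 = 16,  t_7 = 1,  t_8 = 10,  t_9 = 25,  t_{10} = 10.
The sequence repeats with period 9.
So t_{284} = t_{0 + ((284-0) mod 9)} = t_5 = 1.

1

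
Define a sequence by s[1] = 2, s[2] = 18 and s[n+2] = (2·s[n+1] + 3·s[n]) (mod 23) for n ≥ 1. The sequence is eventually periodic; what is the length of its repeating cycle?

22

We have s[1] = 2, s[2] = 18, s[3] = 19, s[4] = 0, s[5] = 11, s[6] = 22, s[7] = 8, s[8] = 13, s[9] = 4, s[10] = 1, s[11] = 14, s[12] = 8, s[13] = 12, s[14] = 2, s[15] = 17, s[16] = 17, s[17] = 16, s[18] = 14, s[19] = 7, s[20] = 10, s[21] = 18, s[22] = 20, s[23] = 2, s[24] = 18.
The sequence repeats with period 22.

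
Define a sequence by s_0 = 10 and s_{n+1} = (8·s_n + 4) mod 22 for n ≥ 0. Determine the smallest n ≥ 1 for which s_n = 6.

6

We have s_0 = 10; s_1 = 18; s_2 = 16; s_3 = 0; s_4 = 4; s_5 = 14; s_6 = 6; s_7 = 8; s_8 = 2; s_9 = 20; s_{10} = 10.
The sequence repeats with period 10.
The value 6 first appears (with n ≥ 1) at s_6.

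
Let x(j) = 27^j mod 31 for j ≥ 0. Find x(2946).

4

x(0) = 1, x(1) = 27, x(2) = 16, x(3) = 29, x(4) = 8, x(5) = 30, x(6) = 4, x(7) = 15, x(8) = 2, x(9) = 23, x(10) = 1.
Since x(10) = x(0) = 1, the sequence is periodic with period 10.
(2946 - 0) mod 10 = 6, so x(2946) = x(6) = 4.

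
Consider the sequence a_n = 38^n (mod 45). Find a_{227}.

32

Computing terms: a_0 = 1; a_1 = 38; a_2 = 4; a_3 = 17; a_4 = 16; a_5 = 23; a_6 = 19; a_7 = 2; a_8 = 31; a_9 = 8; a_{10} = 34; a_{11} = 32; a_{12} = 1.
Since a_{12} = a_0 = 1, the sequence is periodic with period 12.
(227 - 0) mod 12 = 11, so a_{227} = a_{11} = 32.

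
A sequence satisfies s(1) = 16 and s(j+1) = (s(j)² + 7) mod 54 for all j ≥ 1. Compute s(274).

11

Computing terms: s(1) = 16; s(2) = 47; s(3) = 2; s(4) = 11; s(5) = 20; s(6) = 29; s(7) = 38; s(8) = 47.
Since s(8) = s(2) = 47, the sequence is eventually periodic: after a pre-period of length 1 it cycles with period 6.
For j ≥ 2, s(j) depends only on (j - 2) mod 6. (274 - 2) mod 6 = 2, so s(274) = s(4) = 11.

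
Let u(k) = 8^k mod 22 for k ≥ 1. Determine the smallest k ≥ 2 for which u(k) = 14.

We have u(1) = 8, u(2) = 20, u(3) = 6, u(4) = 4, u(5) = 10, u(6) = 14, u(7) = 2, u(8) = 16, u(9) = 18, u(10) = 12, u(11) = 8.
Since u(11) = u(1) = 8, the sequence is periodic with period 10.
The value 14 first appears (with k ≥ 2) at u(6).

6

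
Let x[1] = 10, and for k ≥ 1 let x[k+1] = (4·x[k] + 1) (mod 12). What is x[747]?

We have x[1] = 10,  x[2] = 5,  x[3] = 9,  x[4] = 1,  x[5] = 5.
Since x[5] = x[2] = 5, the sequence is eventually periodic: after a pre-period of length 1 it cycles with period 3.
For k ≥ 2, x[k] depends only on (k - 2) mod 3. (747 - 2) mod 3 = 1, so x[747] = x[3] = 9.

9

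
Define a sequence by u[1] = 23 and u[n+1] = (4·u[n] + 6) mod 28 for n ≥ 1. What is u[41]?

14

Computing terms: u[1] = 23; u[2] = 14; u[3] = 6; u[4] = 2; u[5] = 14.
Since u[5] = u[2] = 14, the sequence is eventually periodic: after a pre-period of length 1 it cycles with period 3.
For n ≥ 2, u[n] depends only on (n - 2) mod 3. (41 - 2) mod 3 = 0, so u[41] = u[2] = 14.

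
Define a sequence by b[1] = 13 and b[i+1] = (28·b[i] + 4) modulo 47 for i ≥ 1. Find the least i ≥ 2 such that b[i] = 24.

b[1] = 13,  b[2] = 39,  b[3] = 15,  b[4] = 1,  b[5] = 32,  b[6] = 7,  b[7] = 12,  b[8] = 11,  b[9] = 30,  b[10] = 45,  b[11] = 42,  b[12] = 5,  b[13] = 3,  b[14] = 41,  b[15] = 24,  b[16] = 18,  b[17] = 38,  b[18] = 34,  b[19] = 16,  b[20] = 29,  b[21] = 17,  b[22] = 10,  b[23] = 2,  b[24] = 13.
The sequence repeats with period 23.
The value 24 first appears (with i ≥ 2) at b[15].

15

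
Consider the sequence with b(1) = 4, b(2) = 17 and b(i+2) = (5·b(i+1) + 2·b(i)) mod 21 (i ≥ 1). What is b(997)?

7

We have b(1) = 4,  b(2) = 17,  b(3) = 9,  b(4) = 16,  b(5) = 14,  b(6) = 18,  b(7) = 13,  b(8) = 17,  b(9) = 6,  b(10) = 1,  b(11) = 17,  b(12) = 3,  b(13) = 7,  b(14) = 20,  b(15) = 9,  b(16) = 1,  b(17) = 2,  b(18) = 12,  b(19) = 1,  b(20) = 8,  b(21) = 0,  b(22) = 16,  b(23) = 17,  b(24) = 12,  b(25) = 10,  b(26) = 11,  b(27) = 12,  b(28) = 19,  b(29) = 14,  b(30) = 3,  b(31) = 1,  b(32) = 11,  b(33) = 15,  b(34) = 13,  b(35) = 11,  b(36) = 18,  b(37) = 7,  b(38) = 8,  b(39) = 12,  b(40) = 13,  b(41) = 5,  b(42) = 9,  b(43) = 13,  b(44) = 20,  b(45) = 0,  b(46) = 19,  b(47) = 11,  b(48) = 9,  b(49) = 4,  b(50) = 17.
Since (b(49), b(50)) = (b(1), b(2)) = (4, 17) (two consecutive terms determine the rest), the sequence is periodic with period 48.
So b(997) = b(1 + ((997-1) mod 48)) = b(37) = 7.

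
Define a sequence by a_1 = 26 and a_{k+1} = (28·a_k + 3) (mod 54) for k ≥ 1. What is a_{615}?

Computing terms: a_1 = 26; a_2 = 29; a_3 = 5; a_4 = 35; a_5 = 11; a_6 = 41; a_7 = 17; a_8 = 47; a_9 = 23; a_{10} = 53; a_{11} = 29.
Since a_{11} = a_2 = 29, the sequence is eventually periodic: after a pre-period of length 1 it cycles with period 9.
For k ≥ 2, a_k depends only on (k - 2) mod 9. (615 - 2) mod 9 = 1, so a_{615} = a_3 = 5.

5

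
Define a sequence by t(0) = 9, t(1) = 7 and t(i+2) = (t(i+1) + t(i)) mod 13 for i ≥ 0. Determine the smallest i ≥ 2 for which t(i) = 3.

2

t(0) = 9; t(1) = 7; t(2) = 3; t(3) = 10; t(4) = 0; t(5) = 10; t(6) = 10; t(7) = 7; t(8) = 4; t(9) = 11; t(10) = 2; t(11) = 0; t(12) = 2; t(13) = 2; t(14) = 4; t(15) = 6; t(16) = 10; t(17) = 3; t(18) = 0; t(19) = 3; t(20) = 3; t(21) = 6; t(22) = 9; t(23) = 2; t(24) = 11; t(25) = 0; t(26) = 11; t(27) = 11; t(28) = 9; t(29) = 7.
Since (t(28), t(29)) = (t(0), t(1)) = (9, 7) (two consecutive terms determine the rest), the sequence is periodic with period 28.
The value 3 first appears (with i ≥ 2) at t(2).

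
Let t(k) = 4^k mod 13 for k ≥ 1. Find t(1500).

1

Computing terms: t(1) = 4,  t(2) = 3,  t(3) = 12,  t(4) = 9,  t(5) = 10,  t(6) = 1,  t(7) = 4.
Since t(7) = t(1) = 4, the sequence is periodic with period 6.
So t(1500) = t(1 + ((1500-1) mod 6)) = t(6) = 1.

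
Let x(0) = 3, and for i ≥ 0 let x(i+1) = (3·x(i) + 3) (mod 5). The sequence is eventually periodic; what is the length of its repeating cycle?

4

x(0) = 3; x(1) = 2; x(2) = 4; x(3) = 0; x(4) = 3.
The sequence repeats with period 4.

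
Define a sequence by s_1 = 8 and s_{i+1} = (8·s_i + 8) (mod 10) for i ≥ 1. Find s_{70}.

2

s_1 = 8,  s_2 = 2,  s_3 = 4,  s_4 = 0,  s_5 = 8.
Since s_5 = s_1 = 8, the sequence is periodic with period 4.
So s_{70} = s_{1 + ((70-1) mod 4)} = s_2 = 2.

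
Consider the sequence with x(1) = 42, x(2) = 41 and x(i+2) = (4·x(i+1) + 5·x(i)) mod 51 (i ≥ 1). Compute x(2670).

19

Computing terms: x(1) = 42; x(2) = 41; x(3) = 17; x(4) = 18; x(5) = 4; x(6) = 4; x(7) = 36; x(8) = 11; x(9) = 20; x(10) = 33; x(11) = 28; x(12) = 22; x(13) = 24; x(14) = 2; x(15) = 26; x(16) = 12; x(17) = 25; x(18) = 7; x(19) = 0; x(20) = 35; x(21) = 38; x(22) = 21; x(23) = 19; x(24) = 28; x(25) = 3; x(26) = 50; x(27) = 11; x(28) = 39; x(29) = 7; x(30) = 19; x(31) = 9; x(32) = 29; x(33) = 8; x(34) = 24; x(35) = 34; x(36) = 1; x(37) = 21; x(38) = 38; x(39) = 2; x(40) = 45; x(41) = 37; x(42) = 16; x(43) = 45; x(44) = 5; x(45) = 41; x(46) = 36; x(47) = 43; x(48) = 46; x(49) = 42; x(50) = 41.
The sequence repeats with period 48.
So x(2670) = x(1 + ((2670-1) mod 48)) = x(30) = 19.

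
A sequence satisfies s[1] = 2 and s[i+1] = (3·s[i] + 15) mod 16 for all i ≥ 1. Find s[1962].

5

Computing terms: s[1] = 2; s[2] = 5; s[3] = 14; s[4] = 9; s[5] = 10; s[6] = 13; s[7] = 6; s[8] = 1; s[9] = 2.
The sequence repeats with period 8.
(1962 - 1) mod 8 = 1, so s[1962] = s[2] = 5.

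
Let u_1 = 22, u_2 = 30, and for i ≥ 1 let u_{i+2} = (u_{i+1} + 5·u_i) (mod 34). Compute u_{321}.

u_1 = 22,  u_2 = 30,  u_3 = 4,  u_4 = 18,  u_5 = 4,  u_6 = 26,  u_7 = 12,  u_8 = 6,  u_9 = 32,  u_{10} = 28,  u_{11} = 18,  u_{12} = 22,  u_{13} = 10,  u_{14} = 18,  u_{15} = 0,  u_{16} = 22,  u_{17} = 22,  u_{18} = 30.
Since (u_{17}, u_{18}) = (u_1, u_2) = (22, 30) (two consecutive terms determine the rest), the sequence is periodic with period 16.
(321 - 1) mod 16 = 0, so u_{321} = u_1 = 22.

22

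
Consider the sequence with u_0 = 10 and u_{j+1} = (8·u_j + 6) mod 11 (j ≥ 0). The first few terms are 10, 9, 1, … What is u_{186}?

u_0 = 10, u_1 = 9, u_2 = 1, u_3 = 3, u_4 = 8, u_5 = 4, u_6 = 5, u_7 = 2, u_8 = 0, u_9 = 6, u_{10} = 10.
Since u_{10} = u_0 = 10, the sequence is periodic with period 10.
So u_{186} = u_{0 + ((186-0) mod 10)} = u_6 = 5.

5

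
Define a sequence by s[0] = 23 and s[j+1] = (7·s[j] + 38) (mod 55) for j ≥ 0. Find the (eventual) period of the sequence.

4

Listing terms: s[0] = 23,  s[1] = 34,  s[2] = 1,  s[3] = 45,  s[4] = 23.
The sequence repeats with period 4.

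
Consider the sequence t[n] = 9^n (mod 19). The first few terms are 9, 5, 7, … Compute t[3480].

We have t[1] = 9,  t[2] = 5,  t[3] = 7,  t[4] = 6,  t[5] = 16,  t[6] = 11,  t[7] = 4,  t[8] = 17,  t[9] = 1,  t[10] = 9.
The sequence repeats with period 9.
So t[3480] = t[1 + ((3480-1) mod 9)] = t[6] = 11.

11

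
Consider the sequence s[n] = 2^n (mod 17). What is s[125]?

s[1] = 2,  s[2] = 4,  s[3] = 8,  s[4] = 16,  s[5] = 15,  s[6] = 13,  s[7] = 9,  s[8] = 1,  s[9] = 2.
Since s[9] = s[1] = 2, the sequence is periodic with period 8.
(125 - 1) mod 8 = 4, so s[125] = s[5] = 15.

15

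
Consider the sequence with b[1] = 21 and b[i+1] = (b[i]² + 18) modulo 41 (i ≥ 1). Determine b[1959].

b[1] = 21; b[2] = 8; b[3] = 0; b[4] = 18; b[5] = 14; b[6] = 9; b[7] = 17; b[8] = 20; b[9] = 8.
Since b[9] = b[2] = 8, the sequence is eventually periodic: after a pre-period of length 1 it cycles with period 7.
For i ≥ 2, b[i] depends only on (i - 2) mod 7. (1959 - 2) mod 7 = 4, so b[1959] = b[6] = 9.

9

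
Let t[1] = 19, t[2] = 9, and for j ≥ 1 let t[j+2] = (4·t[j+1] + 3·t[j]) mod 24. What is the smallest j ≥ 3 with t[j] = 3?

Computing terms: t[1] = 19, t[2] = 9, t[3] = 21, t[4] = 15, t[5] = 3, t[6] = 9, t[7] = 21.
Since (t[6], t[7]) = (t[2], t[3]) = (9, 21) (two consecutive terms determine the rest), the sequence is eventually periodic: after a pre-period of length 1 it cycles with period 4.
The value 3 first appears (with j ≥ 3) at t[5].

5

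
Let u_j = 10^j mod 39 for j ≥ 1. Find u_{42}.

1

Computing terms: u_1 = 10, u_2 = 22, u_3 = 25, u_4 = 16, u_5 = 4, u_6 = 1, u_7 = 10.
The sequence repeats with period 6.
(42 - 1) mod 6 = 5, so u_{42} = u_6 = 1.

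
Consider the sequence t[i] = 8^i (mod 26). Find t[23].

18

We have t[1] = 8, t[2] = 12, t[3] = 18, t[4] = 14, t[5] = 8.
The sequence repeats with period 4.
So t[23] = t[1 + ((23-1) mod 4)] = t[3] = 18.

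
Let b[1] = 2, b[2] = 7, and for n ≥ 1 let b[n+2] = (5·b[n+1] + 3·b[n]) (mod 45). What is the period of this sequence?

Computing terms: b[1] = 2, b[2] = 7, b[3] = 41, b[4] = 1, b[5] = 38, b[6] = 13, b[7] = 44, b[8] = 34, b[9] = 32, b[10] = 37, b[11] = 11, b[12] = 31, b[13] = 8, b[14] = 43, b[15] = 14, b[16] = 19, b[17] = 2, b[18] = 22, b[19] = 26, b[20] = 16, b[21] = 23, b[22] = 28, b[23] = 29, b[24] = 4, b[25] = 17, b[26] = 7, b[27] = 41.
Since (b[26], b[27]) = (b[2], b[3]) = (7, 41) (two consecutive terms determine the rest), the sequence is eventually periodic: after a pre-period of length 1 it cycles with period 24.

24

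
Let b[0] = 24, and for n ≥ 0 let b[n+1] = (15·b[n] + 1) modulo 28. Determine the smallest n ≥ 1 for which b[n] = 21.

11

We have b[0] = 24,  b[1] = 25,  b[2] = 12,  b[3] = 13,  b[4] = 0,  b[5] = 1,  b[6] = 16,  b[7] = 17,  b[8] = 4,  b[9] = 5,  b[10] = 20,  b[11] = 21,  b[12] = 8,  b[13] = 9,  b[14] = 24.
Since b[14] = b[0] = 24, the sequence is periodic with period 14.
The value 21 first appears (with n ≥ 1) at b[11].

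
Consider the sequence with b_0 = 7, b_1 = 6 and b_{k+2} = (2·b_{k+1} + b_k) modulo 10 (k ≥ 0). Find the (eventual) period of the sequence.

12

b_0 = 7,  b_1 = 6,  b_2 = 9,  b_3 = 4,  b_4 = 7,  b_5 = 8,  b_6 = 3,  b_7 = 4,  b_8 = 1,  b_9 = 6,  b_{10} = 3,  b_{11} = 2,  b_{12} = 7,  b_{13} = 6.
Since (b_{12}, b_{13}) = (b_0, b_1) = (7, 6) (two consecutive terms determine the rest), the sequence is periodic with period 12.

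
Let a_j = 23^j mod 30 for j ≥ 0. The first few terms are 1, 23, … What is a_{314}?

19

We have a_0 = 1; a_1 = 23; a_2 = 19; a_3 = 17; a_4 = 1.
Since a_4 = a_0 = 1, the sequence is periodic with period 4.
(314 - 0) mod 4 = 2, so a_{314} = a_2 = 19.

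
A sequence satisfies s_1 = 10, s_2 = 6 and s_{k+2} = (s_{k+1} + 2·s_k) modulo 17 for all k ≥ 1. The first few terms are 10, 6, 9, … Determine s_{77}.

5

Listing terms: s_1 = 10,  s_2 = 6,  s_3 = 9,  s_4 = 4,  s_5 = 5,  s_6 = 13,  s_7 = 6,  s_8 = 15,  s_9 = 10,  s_{10} = 6.
Since (s_9, s_{10}) = (s_1, s_2) = (10, 6) (two consecutive terms determine the rest), the sequence is periodic with period 8.
So s_{77} = s_{1 + ((77-1) mod 8)} = s_5 = 5.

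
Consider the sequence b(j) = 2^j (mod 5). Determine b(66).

Computing terms: b(0) = 1,  b(1) = 2,  b(2) = 4,  b(3) = 3,  b(4) = 1.
The sequence repeats with period 4.
So b(66) = b(0 + ((66-0) mod 4)) = b(2) = 4.

4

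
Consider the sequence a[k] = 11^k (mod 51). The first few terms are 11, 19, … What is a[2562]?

19

Listing terms: a[1] = 11; a[2] = 19; a[3] = 5; a[4] = 4; a[5] = 44; a[6] = 25; a[7] = 20; a[8] = 16; a[9] = 23; a[10] = 49; a[11] = 29; a[12] = 13; a[13] = 41; a[14] = 43; a[15] = 14; a[16] = 1; a[17] = 11.
The sequence repeats with period 16.
So a[2562] = a[1 + ((2562-1) mod 16)] = a[2] = 19.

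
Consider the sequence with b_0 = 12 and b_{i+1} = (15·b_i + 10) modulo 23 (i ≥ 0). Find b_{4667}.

15

b_0 = 12, b_1 = 6, b_2 = 8, b_3 = 15, b_4 = 5, b_5 = 16, b_6 = 20, b_7 = 11, b_8 = 14, b_9 = 13, b_{10} = 21, b_{11} = 3, b_{12} = 9, b_{13} = 7, b_{14} = 0, b_{15} = 10, b_{16} = 22, b_{17} = 18, b_{18} = 4, b_{19} = 1, b_{20} = 2, b_{21} = 17, b_{22} = 12.
The sequence repeats with period 22.
So b_{4667} = b_{0 + ((4667-0) mod 22)} = b_3 = 15.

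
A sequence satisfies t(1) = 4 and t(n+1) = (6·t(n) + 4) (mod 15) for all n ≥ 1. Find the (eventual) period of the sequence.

5

t(1) = 4; t(2) = 13; t(3) = 7; t(4) = 1; t(5) = 10; t(6) = 4.
The sequence repeats with period 5.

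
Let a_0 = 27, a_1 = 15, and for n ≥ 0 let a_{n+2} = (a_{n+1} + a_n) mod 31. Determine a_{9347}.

Computing terms: a_0 = 27,  a_1 = 15,  a_2 = 11,  a_3 = 26,  a_4 = 6,  a_5 = 1,  a_6 = 7,  a_7 = 8,  a_8 = 15,  a_9 = 23,  a_{10} = 7,  a_{11} = 30,  a_{12} = 6,  a_{13} = 5,  a_{14} = 11,  a_{15} = 16,  a_{16} = 27,  a_{17} = 12,  a_{18} = 8,  a_{19} = 20,  a_{20} = 28,  a_{21} = 17,  a_{22} = 14,  a_{23} = 0,  a_{24} = 14,  a_{25} = 14,  a_{26} = 28,  a_{27} = 11,  a_{28} = 8,  a_{29} = 19,  a_{30} = 27,  a_{31} = 15.
Since (a_{30}, a_{31}) = (a_0, a_1) = (27, 15) (two consecutive terms determine the rest), the sequence is periodic with period 30.
(9347 - 0) mod 30 = 17, so a_{9347} = a_{17} = 12.

12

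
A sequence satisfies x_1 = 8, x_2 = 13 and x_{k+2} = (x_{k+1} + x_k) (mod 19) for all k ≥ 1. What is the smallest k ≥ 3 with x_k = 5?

8

Listing terms: x_1 = 8, x_2 = 13, x_3 = 2, x_4 = 15, x_5 = 17, x_6 = 13, x_7 = 11, x_8 = 5, x_9 = 16, x_{10} = 2, x_{11} = 18, x_{12} = 1, x_{13} = 0, x_{14} = 1, x_{15} = 1, x_{16} = 2, x_{17} = 3, x_{18} = 5, x_{19} = 8, x_{20} = 13.
The sequence repeats with period 18.
The value 5 first appears (with k ≥ 3) at x_8.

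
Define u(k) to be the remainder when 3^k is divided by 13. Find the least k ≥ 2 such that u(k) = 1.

3

u(1) = 3,  u(2) = 9,  u(3) = 1,  u(4) = 3.
The sequence repeats with period 3.
The value 1 first appears (with k ≥ 2) at u(3).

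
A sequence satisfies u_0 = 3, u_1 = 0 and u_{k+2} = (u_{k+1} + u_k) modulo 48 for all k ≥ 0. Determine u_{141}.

u_0 = 3,  u_1 = 0,  u_2 = 3,  u_3 = 3,  u_4 = 6,  u_5 = 9,  u_6 = 15,  u_7 = 24,  u_8 = 39,  u_9 = 15,  u_{10} = 6,  u_{11} = 21,  u_{12} = 27,  u_{13} = 0,  u_{14} = 27,  u_{15} = 27,  u_{16} = 6,  u_{17} = 33,  u_{18} = 39,  u_{19} = 24,  u_{20} = 15,  u_{21} = 39,  u_{22} = 6,  u_{23} = 45,  u_{24} = 3,  u_{25} = 0.
Since (u_{24}, u_{25}) = (u_0, u_1) = (3, 0) (two consecutive terms determine the rest), the sequence is periodic with period 24.
So u_{141} = u_{0 + ((141-0) mod 24)} = u_{21} = 39.

39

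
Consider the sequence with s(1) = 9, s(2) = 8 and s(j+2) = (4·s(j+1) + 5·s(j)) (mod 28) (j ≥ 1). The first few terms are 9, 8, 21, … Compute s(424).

Computing terms: s(1) = 9; s(2) = 8; s(3) = 21; s(4) = 12; s(5) = 13; s(6) = 0; s(7) = 9; s(8) = 8.
The sequence repeats with period 6.
So s(424) = s(1 + ((424-1) mod 6)) = s(4) = 12.

12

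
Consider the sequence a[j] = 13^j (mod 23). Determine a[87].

We have a[1] = 13; a[2] = 8; a[3] = 12; a[4] = 18; a[5] = 4; a[6] = 6; a[7] = 9; a[8] = 2; a[9] = 3; a[10] = 16; a[11] = 1; a[12] = 13.
Since a[12] = a[1] = 13, the sequence is periodic with period 11.
So a[87] = a[1 + ((87-1) mod 11)] = a[10] = 16.

16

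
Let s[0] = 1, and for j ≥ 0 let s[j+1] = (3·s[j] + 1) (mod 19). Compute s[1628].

18

s[0] = 1,  s[1] = 4,  s[2] = 13,  s[3] = 2,  s[4] = 7,  s[5] = 3,  s[6] = 10,  s[7] = 12,  s[8] = 18,  s[9] = 17,  s[10] = 14,  s[11] = 5,  s[12] = 16,  s[13] = 11,  s[14] = 15,  s[15] = 8,  s[16] = 6,  s[17] = 0,  s[18] = 1.
The sequence repeats with period 18.
(1628 - 0) mod 18 = 8, so s[1628] = s[8] = 18.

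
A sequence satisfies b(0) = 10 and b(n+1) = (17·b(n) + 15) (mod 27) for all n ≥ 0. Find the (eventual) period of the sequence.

6

Listing terms: b(0) = 10,  b(1) = 23,  b(2) = 1,  b(3) = 5,  b(4) = 19,  b(5) = 14,  b(6) = 10.
The sequence repeats with period 6.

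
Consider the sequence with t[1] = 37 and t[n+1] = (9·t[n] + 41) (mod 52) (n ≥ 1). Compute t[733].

37

Listing terms: t[1] = 37,  t[2] = 10,  t[3] = 27,  t[4] = 24,  t[5] = 49,  t[6] = 14,  t[7] = 11,  t[8] = 36,  t[9] = 1,  t[10] = 50,  t[11] = 23,  t[12] = 40,  t[13] = 37.
Since t[13] = t[1] = 37, the sequence is periodic with period 12.
(733 - 1) mod 12 = 0, so t[733] = t[1] = 37.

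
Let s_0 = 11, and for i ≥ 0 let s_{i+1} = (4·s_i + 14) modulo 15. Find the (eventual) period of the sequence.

Computing terms: s_0 = 11, s_1 = 13, s_2 = 6, s_3 = 8, s_4 = 1, s_5 = 3, s_6 = 11.
The sequence repeats with period 6.

6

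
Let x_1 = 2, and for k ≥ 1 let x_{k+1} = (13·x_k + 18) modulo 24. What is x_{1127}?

We have x_1 = 2; x_2 = 20; x_3 = 14; x_4 = 8; x_5 = 2.
The sequence repeats with period 4.
(1127 - 1) mod 4 = 2, so x_{1127} = x_3 = 14.

14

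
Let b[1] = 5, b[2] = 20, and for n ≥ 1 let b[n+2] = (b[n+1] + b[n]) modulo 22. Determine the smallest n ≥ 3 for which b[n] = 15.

Computing terms: b[1] = 5; b[2] = 20; b[3] = 3; b[4] = 1; b[5] = 4; b[6] = 5; b[7] = 9; b[8] = 14; b[9] = 1; b[10] = 15; b[11] = 16; b[12] = 9; b[13] = 3; b[14] = 12; b[15] = 15; b[16] = 5; b[17] = 20.
The sequence repeats with period 15.
The value 15 first appears (with n ≥ 3) at b[10].

10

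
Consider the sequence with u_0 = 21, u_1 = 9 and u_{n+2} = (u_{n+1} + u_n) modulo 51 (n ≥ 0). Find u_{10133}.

12

Listing terms: u_0 = 21, u_1 = 9, u_2 = 30, u_3 = 39, u_4 = 18, u_5 = 6, u_6 = 24, u_7 = 30, u_8 = 3, u_9 = 33, u_{10} = 36, u_{11} = 18, u_{12} = 3, u_{13} = 21, u_{14} = 24, u_{15} = 45, u_{16} = 18, u_{17} = 12, u_{18} = 30, u_{19} = 42, u_{20} = 21, u_{21} = 12, u_{22} = 33, u_{23} = 45, u_{24} = 27, u_{25} = 21, u_{26} = 48, u_{27} = 18, u_{28} = 15, u_{29} = 33, u_{30} = 48, u_{31} = 30, u_{32} = 27, u_{33} = 6, u_{34} = 33, u_{35} = 39, u_{36} = 21, u_{37} = 9.
Since (u_{36}, u_{37}) = (u_0, u_1) = (21, 9) (two consecutive terms determine the rest), the sequence is periodic with period 36.
(10133 - 0) mod 36 = 17, so u_{10133} = u_{17} = 12.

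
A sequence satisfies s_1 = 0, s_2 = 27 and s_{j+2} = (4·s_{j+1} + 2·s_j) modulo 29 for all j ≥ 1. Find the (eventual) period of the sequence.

Listing terms: s_1 = 0, s_2 = 27, s_3 = 21, s_4 = 22, s_5 = 14, s_6 = 13, s_7 = 22, s_8 = 27, s_9 = 7, s_{10} = 24, s_{11} = 23, s_{12} = 24, s_{13} = 26, s_{14} = 7, s_{15} = 22, s_{16} = 15, s_{17} = 17, s_{18} = 11, s_{19} = 20, s_{20} = 15, s_{21} = 13, s_{22} = 24, s_{23} = 6, s_{24} = 14, s_{25} = 10, s_{26} = 10, s_{27} = 2, s_{28} = 28, s_{29} = 0, s_{30} = 27.
The sequence repeats with period 28.

28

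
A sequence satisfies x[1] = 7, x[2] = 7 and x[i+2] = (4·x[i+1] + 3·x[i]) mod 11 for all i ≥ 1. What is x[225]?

We have x[1] = 7, x[2] = 7, x[3] = 5, x[4] = 8, x[5] = 3, x[6] = 3, x[7] = 10, x[8] = 5, x[9] = 6, x[10] = 6, x[11] = 9, x[12] = 10, x[13] = 1, x[14] = 1, x[15] = 7, x[16] = 9, x[17] = 2, x[18] = 2, x[19] = 3, x[20] = 7, x[21] = 4, x[22] = 4, x[23] = 6, x[24] = 3, x[25] = 8, x[26] = 8, x[27] = 1, x[28] = 6, x[29] = 5, x[30] = 5, x[31] = 2, x[32] = 1, x[33] = 10, x[34] = 10, x[35] = 4, x[36] = 2, x[37] = 9, x[38] = 9, x[39] = 8, x[40] = 4, x[41] = 7, x[42] = 7.
The sequence repeats with period 40.
So x[225] = x[1 + ((225-1) mod 40)] = x[25] = 8.

8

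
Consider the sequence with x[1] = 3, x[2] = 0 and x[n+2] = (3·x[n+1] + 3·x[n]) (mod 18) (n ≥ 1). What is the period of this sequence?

x[1] = 3, x[2] = 0, x[3] = 9, x[4] = 9, x[5] = 0, x[6] = 9.
Since (x[5], x[6]) = (x[2], x[3]) = (0, 9) (two consecutive terms determine the rest), the sequence is eventually periodic: after a pre-period of length 1 it cycles with period 3.

3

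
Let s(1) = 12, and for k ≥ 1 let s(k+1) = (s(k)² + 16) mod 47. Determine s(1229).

23

Computing terms: s(1) = 12,  s(2) = 19,  s(3) = 1,  s(4) = 17,  s(5) = 23,  s(6) = 28,  s(7) = 1.
Since s(7) = s(3) = 1, the sequence is eventually periodic: after a pre-period of length 2 it cycles with period 4.
For k ≥ 3, s(k) depends only on (k - 3) mod 4. (1229 - 3) mod 4 = 2, so s(1229) = s(5) = 23.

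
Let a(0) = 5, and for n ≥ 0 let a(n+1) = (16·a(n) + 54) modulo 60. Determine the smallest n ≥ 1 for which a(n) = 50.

Listing terms: a(0) = 5; a(1) = 14; a(2) = 38; a(3) = 2; a(4) = 26; a(5) = 50; a(6) = 14.
Since a(6) = a(1) = 14, the sequence is eventually periodic: after a pre-period of length 1 it cycles with period 5.
The value 50 first appears (with n ≥ 1) at a(5).

5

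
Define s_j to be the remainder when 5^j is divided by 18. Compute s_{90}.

Computing terms: s_1 = 5,  s_2 = 7,  s_3 = 17,  s_4 = 13,  s_5 = 11,  s_6 = 1,  s_7 = 5.
The sequence repeats with period 6.
So s_{90} = s_{1 + ((90-1) mod 6)} = s_6 = 1.

1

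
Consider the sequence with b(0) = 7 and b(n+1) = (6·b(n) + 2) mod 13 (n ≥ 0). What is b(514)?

Computing terms: b(0) = 7; b(1) = 5; b(2) = 6; b(3) = 12; b(4) = 9; b(5) = 4; b(6) = 0; b(7) = 2; b(8) = 1; b(9) = 8; b(10) = 11; b(11) = 3; b(12) = 7.
Since b(12) = b(0) = 7, the sequence is periodic with period 12.
(514 - 0) mod 12 = 10, so b(514) = b(10) = 11.

11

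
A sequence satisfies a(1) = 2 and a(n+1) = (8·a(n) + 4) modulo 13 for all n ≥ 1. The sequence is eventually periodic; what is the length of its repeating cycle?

4

We have a(1) = 2; a(2) = 7; a(3) = 8; a(4) = 3; a(5) = 2.
Since a(5) = a(1) = 2, the sequence is periodic with period 4.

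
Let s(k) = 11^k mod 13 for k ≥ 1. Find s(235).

2

Computing terms: s(1) = 11, s(2) = 4, s(3) = 5, s(4) = 3, s(5) = 7, s(6) = 12, s(7) = 2, s(8) = 9, s(9) = 8, s(10) = 10, s(11) = 6, s(12) = 1, s(13) = 11.
The sequence repeats with period 12.
(235 - 1) mod 12 = 6, so s(235) = s(7) = 2.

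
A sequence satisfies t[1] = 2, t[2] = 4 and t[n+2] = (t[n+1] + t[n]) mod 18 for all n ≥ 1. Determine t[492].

Computing terms: t[1] = 2,  t[2] = 4,  t[3] = 6,  t[4] = 10,  t[5] = 16,  t[6] = 8,  t[7] = 6,  t[8] = 14,  t[9] = 2,  t[10] = 16,  t[11] = 0,  t[12] = 16,  t[13] = 16,  t[14] = 14,  t[15] = 12,  t[16] = 8,  t[17] = 2,  t[18] = 10,  t[19] = 12,  t[20] = 4,  t[21] = 16,  t[22] = 2,  t[23] = 0,  t[24] = 2,  t[25] = 2,  t[26] = 4.
The sequence repeats with period 24.
(492 - 1) mod 24 = 11, so t[492] = t[12] = 16.

16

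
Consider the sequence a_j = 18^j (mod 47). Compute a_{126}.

9

Computing terms: a_0 = 1; a_1 = 18; a_2 = 42; a_3 = 4; a_4 = 25; a_5 = 27; a_6 = 16; a_7 = 6; a_8 = 14; a_9 = 17; a_{10} = 24; a_{11} = 9; a_{12} = 21; a_{13} = 2; a_{14} = 36; a_{15} = 37; a_{16} = 8; a_{17} = 3; a_{18} = 7; a_{19} = 32; a_{20} = 12; a_{21} = 28; a_{22} = 34; a_{23} = 1.
Since a_{23} = a_0 = 1, the sequence is periodic with period 23.
(126 - 0) mod 23 = 11, so a_{126} = a_{11} = 9.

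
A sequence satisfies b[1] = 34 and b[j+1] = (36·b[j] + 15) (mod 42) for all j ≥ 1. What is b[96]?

We have b[1] = 34,  b[2] = 21,  b[3] = 15,  b[4] = 9,  b[5] = 3,  b[6] = 39,  b[7] = 33,  b[8] = 27,  b[9] = 21.
Since b[9] = b[2] = 21, the sequence is eventually periodic: after a pre-period of length 1 it cycles with period 7.
For j ≥ 2, b[j] depends only on (j - 2) mod 7. (96 - 2) mod 7 = 3, so b[96] = b[5] = 3.

3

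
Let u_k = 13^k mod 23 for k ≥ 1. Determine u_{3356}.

13

Computing terms: u_1 = 13; u_2 = 8; u_3 = 12; u_4 = 18; u_5 = 4; u_6 = 6; u_7 = 9; u_8 = 2; u_9 = 3; u_{10} = 16; u_{11} = 1; u_{12} = 13.
The sequence repeats with period 11.
So u_{3356} = u_{1 + ((3356-1) mod 11)} = u_1 = 13.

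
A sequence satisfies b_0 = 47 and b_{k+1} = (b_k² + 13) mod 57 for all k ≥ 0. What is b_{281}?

20

Listing terms: b_0 = 47; b_1 = 56; b_2 = 14; b_3 = 38; b_4 = 32; b_5 = 11; b_6 = 20; b_7 = 14.
Since b_7 = b_2 = 14, the sequence is eventually periodic: after a pre-period of length 2 it cycles with period 5.
For k ≥ 2, b_k depends only on (k - 2) mod 5. (281 - 2) mod 5 = 4, so b_{281} = b_6 = 20.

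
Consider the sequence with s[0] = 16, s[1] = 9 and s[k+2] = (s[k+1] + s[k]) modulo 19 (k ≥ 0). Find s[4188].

We have s[0] = 16, s[1] = 9, s[2] = 6, s[3] = 15, s[4] = 2, s[5] = 17, s[6] = 0, s[7] = 17, s[8] = 17, s[9] = 15, s[10] = 13, s[11] = 9, s[12] = 3, s[13] = 12, s[14] = 15, s[15] = 8, s[16] = 4, s[17] = 12, s[18] = 16, s[19] = 9.
Since (s[18], s[19]) = (s[0], s[1]) = (16, 9) (two consecutive terms determine the rest), the sequence is periodic with period 18.
So s[4188] = s[0 + ((4188-0) mod 18)] = s[12] = 3.

3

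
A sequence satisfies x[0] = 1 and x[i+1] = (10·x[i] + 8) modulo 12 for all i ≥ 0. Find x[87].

4

Listing terms: x[0] = 1,  x[1] = 6,  x[2] = 8,  x[3] = 4,  x[4] = 0,  x[5] = 8.
Since x[5] = x[2] = 8, the sequence is eventually periodic: after a pre-period of length 2 it cycles with period 3.
For i ≥ 2, x[i] depends only on (i - 2) mod 3. (87 - 2) mod 3 = 1, so x[87] = x[3] = 4.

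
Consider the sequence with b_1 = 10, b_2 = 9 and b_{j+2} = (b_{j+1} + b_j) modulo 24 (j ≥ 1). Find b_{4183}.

2

Computing terms: b_1 = 10, b_2 = 9, b_3 = 19, b_4 = 4, b_5 = 23, b_6 = 3, b_7 = 2, b_8 = 5, b_9 = 7, b_{10} = 12, b_{11} = 19, b_{12} = 7, b_{13} = 2, b_{14} = 9, b_{15} = 11, b_{16} = 20, b_{17} = 7, b_{18} = 3, b_{19} = 10, b_{20} = 13, b_{21} = 23, b_{22} = 12, b_{23} = 11, b_{24} = 23, b_{25} = 10, b_{26} = 9.
The sequence repeats with period 24.
(4183 - 1) mod 24 = 6, so b_{4183} = b_7 = 2.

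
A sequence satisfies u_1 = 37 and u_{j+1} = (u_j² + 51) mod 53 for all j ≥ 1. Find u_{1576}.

8

u_1 = 37, u_2 = 42, u_3 = 13, u_4 = 8, u_5 = 9, u_6 = 26, u_7 = 38, u_8 = 11, u_9 = 13.
Since u_9 = u_3 = 13, the sequence is eventually periodic: after a pre-period of length 2 it cycles with period 6.
For j ≥ 3, u_j depends only on (j - 3) mod 6. (1576 - 3) mod 6 = 1, so u_{1576} = u_4 = 8.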